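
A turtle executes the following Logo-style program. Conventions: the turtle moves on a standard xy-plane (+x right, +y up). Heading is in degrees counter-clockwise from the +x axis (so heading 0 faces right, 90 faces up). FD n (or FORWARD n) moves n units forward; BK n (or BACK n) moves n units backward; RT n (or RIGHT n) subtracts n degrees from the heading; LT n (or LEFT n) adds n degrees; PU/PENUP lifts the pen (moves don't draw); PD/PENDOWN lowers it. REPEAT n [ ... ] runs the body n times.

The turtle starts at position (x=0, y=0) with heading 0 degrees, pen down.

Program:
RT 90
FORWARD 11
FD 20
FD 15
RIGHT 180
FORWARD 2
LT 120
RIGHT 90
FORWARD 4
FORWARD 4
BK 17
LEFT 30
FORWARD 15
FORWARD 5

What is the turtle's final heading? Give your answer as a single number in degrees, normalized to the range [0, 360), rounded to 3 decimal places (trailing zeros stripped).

Executing turtle program step by step:
Start: pos=(0,0), heading=0, pen down
RT 90: heading 0 -> 270
FD 11: (0,0) -> (0,-11) [heading=270, draw]
FD 20: (0,-11) -> (0,-31) [heading=270, draw]
FD 15: (0,-31) -> (0,-46) [heading=270, draw]
RT 180: heading 270 -> 90
FD 2: (0,-46) -> (0,-44) [heading=90, draw]
LT 120: heading 90 -> 210
RT 90: heading 210 -> 120
FD 4: (0,-44) -> (-2,-40.536) [heading=120, draw]
FD 4: (-2,-40.536) -> (-4,-37.072) [heading=120, draw]
BK 17: (-4,-37.072) -> (4.5,-51.794) [heading=120, draw]
LT 30: heading 120 -> 150
FD 15: (4.5,-51.794) -> (-8.49,-44.294) [heading=150, draw]
FD 5: (-8.49,-44.294) -> (-12.821,-41.794) [heading=150, draw]
Final: pos=(-12.821,-41.794), heading=150, 9 segment(s) drawn

Answer: 150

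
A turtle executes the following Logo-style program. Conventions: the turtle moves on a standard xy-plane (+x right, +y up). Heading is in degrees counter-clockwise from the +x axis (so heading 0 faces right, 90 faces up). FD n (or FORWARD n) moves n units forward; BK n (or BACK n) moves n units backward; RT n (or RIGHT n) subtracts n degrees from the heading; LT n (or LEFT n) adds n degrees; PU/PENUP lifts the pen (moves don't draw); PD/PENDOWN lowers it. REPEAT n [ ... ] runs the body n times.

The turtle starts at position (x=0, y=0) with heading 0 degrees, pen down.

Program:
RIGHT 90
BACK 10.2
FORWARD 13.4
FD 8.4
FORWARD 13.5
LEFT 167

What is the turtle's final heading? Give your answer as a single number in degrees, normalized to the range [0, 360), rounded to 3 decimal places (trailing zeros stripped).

Executing turtle program step by step:
Start: pos=(0,0), heading=0, pen down
RT 90: heading 0 -> 270
BK 10.2: (0,0) -> (0,10.2) [heading=270, draw]
FD 13.4: (0,10.2) -> (0,-3.2) [heading=270, draw]
FD 8.4: (0,-3.2) -> (0,-11.6) [heading=270, draw]
FD 13.5: (0,-11.6) -> (0,-25.1) [heading=270, draw]
LT 167: heading 270 -> 77
Final: pos=(0,-25.1), heading=77, 4 segment(s) drawn

Answer: 77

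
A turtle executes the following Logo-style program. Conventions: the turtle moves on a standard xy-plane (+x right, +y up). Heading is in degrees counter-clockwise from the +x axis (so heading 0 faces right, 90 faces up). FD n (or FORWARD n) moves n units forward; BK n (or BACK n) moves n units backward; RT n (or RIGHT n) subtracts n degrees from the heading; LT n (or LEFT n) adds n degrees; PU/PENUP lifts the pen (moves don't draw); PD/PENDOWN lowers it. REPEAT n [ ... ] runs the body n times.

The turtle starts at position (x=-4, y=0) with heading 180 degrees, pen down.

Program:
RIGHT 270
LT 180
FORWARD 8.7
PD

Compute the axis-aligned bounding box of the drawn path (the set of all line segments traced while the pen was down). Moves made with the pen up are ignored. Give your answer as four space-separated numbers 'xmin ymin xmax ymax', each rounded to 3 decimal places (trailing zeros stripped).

Executing turtle program step by step:
Start: pos=(-4,0), heading=180, pen down
RT 270: heading 180 -> 270
LT 180: heading 270 -> 90
FD 8.7: (-4,0) -> (-4,8.7) [heading=90, draw]
PD: pen down
Final: pos=(-4,8.7), heading=90, 1 segment(s) drawn

Segment endpoints: x in {-4, -4}, y in {0, 8.7}
xmin=-4, ymin=0, xmax=-4, ymax=8.7

Answer: -4 0 -4 8.7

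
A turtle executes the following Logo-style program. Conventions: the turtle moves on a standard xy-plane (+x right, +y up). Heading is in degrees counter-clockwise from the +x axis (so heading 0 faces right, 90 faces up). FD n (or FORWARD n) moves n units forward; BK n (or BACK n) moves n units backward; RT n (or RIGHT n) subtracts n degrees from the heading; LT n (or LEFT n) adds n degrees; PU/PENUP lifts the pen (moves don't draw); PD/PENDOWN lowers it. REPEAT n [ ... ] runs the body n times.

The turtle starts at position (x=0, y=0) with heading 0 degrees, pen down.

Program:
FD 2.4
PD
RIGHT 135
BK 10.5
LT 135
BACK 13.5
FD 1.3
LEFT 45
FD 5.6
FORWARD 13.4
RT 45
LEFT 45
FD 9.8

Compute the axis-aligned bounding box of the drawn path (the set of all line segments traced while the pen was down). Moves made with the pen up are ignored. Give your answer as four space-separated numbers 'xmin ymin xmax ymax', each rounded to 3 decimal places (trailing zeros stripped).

Answer: -3.675 0 17.989 27.789

Derivation:
Executing turtle program step by step:
Start: pos=(0,0), heading=0, pen down
FD 2.4: (0,0) -> (2.4,0) [heading=0, draw]
PD: pen down
RT 135: heading 0 -> 225
BK 10.5: (2.4,0) -> (9.825,7.425) [heading=225, draw]
LT 135: heading 225 -> 0
BK 13.5: (9.825,7.425) -> (-3.675,7.425) [heading=0, draw]
FD 1.3: (-3.675,7.425) -> (-2.375,7.425) [heading=0, draw]
LT 45: heading 0 -> 45
FD 5.6: (-2.375,7.425) -> (1.584,11.384) [heading=45, draw]
FD 13.4: (1.584,11.384) -> (11.06,20.86) [heading=45, draw]
RT 45: heading 45 -> 0
LT 45: heading 0 -> 45
FD 9.8: (11.06,20.86) -> (17.989,27.789) [heading=45, draw]
Final: pos=(17.989,27.789), heading=45, 7 segment(s) drawn

Segment endpoints: x in {-3.675, -2.375, 0, 1.584, 2.4, 9.825, 11.06, 17.989}, y in {0, 7.425, 11.384, 20.86, 27.789}
xmin=-3.675, ymin=0, xmax=17.989, ymax=27.789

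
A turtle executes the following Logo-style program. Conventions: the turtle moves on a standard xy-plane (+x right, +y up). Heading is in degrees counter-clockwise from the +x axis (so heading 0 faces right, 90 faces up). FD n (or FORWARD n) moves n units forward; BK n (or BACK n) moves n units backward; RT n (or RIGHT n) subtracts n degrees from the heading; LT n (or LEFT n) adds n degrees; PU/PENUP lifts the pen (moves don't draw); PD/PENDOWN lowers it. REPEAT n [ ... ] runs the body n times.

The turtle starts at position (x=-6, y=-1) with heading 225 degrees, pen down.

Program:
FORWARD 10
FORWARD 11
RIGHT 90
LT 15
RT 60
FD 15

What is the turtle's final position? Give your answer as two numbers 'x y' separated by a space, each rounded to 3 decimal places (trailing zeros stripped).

Answer: -20.849 -0.849

Derivation:
Executing turtle program step by step:
Start: pos=(-6,-1), heading=225, pen down
FD 10: (-6,-1) -> (-13.071,-8.071) [heading=225, draw]
FD 11: (-13.071,-8.071) -> (-20.849,-15.849) [heading=225, draw]
RT 90: heading 225 -> 135
LT 15: heading 135 -> 150
RT 60: heading 150 -> 90
FD 15: (-20.849,-15.849) -> (-20.849,-0.849) [heading=90, draw]
Final: pos=(-20.849,-0.849), heading=90, 3 segment(s) drawn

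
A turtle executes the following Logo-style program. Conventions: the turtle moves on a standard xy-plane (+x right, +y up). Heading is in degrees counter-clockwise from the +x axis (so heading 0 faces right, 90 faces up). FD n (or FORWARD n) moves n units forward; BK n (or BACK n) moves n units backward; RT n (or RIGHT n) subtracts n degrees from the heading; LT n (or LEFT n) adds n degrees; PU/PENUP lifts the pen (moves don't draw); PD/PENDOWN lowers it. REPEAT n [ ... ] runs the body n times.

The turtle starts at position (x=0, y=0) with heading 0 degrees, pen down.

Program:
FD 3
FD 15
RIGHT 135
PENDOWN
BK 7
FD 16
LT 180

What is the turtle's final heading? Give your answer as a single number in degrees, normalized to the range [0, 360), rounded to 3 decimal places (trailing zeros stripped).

Answer: 45

Derivation:
Executing turtle program step by step:
Start: pos=(0,0), heading=0, pen down
FD 3: (0,0) -> (3,0) [heading=0, draw]
FD 15: (3,0) -> (18,0) [heading=0, draw]
RT 135: heading 0 -> 225
PD: pen down
BK 7: (18,0) -> (22.95,4.95) [heading=225, draw]
FD 16: (22.95,4.95) -> (11.636,-6.364) [heading=225, draw]
LT 180: heading 225 -> 45
Final: pos=(11.636,-6.364), heading=45, 4 segment(s) drawn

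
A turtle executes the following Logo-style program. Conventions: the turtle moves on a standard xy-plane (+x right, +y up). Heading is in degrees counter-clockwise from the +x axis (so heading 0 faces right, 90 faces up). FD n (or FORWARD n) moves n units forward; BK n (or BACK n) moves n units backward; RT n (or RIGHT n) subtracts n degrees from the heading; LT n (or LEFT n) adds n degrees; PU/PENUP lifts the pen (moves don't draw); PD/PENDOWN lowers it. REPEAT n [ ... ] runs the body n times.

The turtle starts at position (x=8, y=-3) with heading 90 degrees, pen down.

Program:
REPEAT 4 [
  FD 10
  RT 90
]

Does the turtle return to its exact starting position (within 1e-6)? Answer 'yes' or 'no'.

Answer: yes

Derivation:
Executing turtle program step by step:
Start: pos=(8,-3), heading=90, pen down
REPEAT 4 [
  -- iteration 1/4 --
  FD 10: (8,-3) -> (8,7) [heading=90, draw]
  RT 90: heading 90 -> 0
  -- iteration 2/4 --
  FD 10: (8,7) -> (18,7) [heading=0, draw]
  RT 90: heading 0 -> 270
  -- iteration 3/4 --
  FD 10: (18,7) -> (18,-3) [heading=270, draw]
  RT 90: heading 270 -> 180
  -- iteration 4/4 --
  FD 10: (18,-3) -> (8,-3) [heading=180, draw]
  RT 90: heading 180 -> 90
]
Final: pos=(8,-3), heading=90, 4 segment(s) drawn

Start position: (8, -3)
Final position: (8, -3)
Distance = 0; < 1e-6 -> CLOSED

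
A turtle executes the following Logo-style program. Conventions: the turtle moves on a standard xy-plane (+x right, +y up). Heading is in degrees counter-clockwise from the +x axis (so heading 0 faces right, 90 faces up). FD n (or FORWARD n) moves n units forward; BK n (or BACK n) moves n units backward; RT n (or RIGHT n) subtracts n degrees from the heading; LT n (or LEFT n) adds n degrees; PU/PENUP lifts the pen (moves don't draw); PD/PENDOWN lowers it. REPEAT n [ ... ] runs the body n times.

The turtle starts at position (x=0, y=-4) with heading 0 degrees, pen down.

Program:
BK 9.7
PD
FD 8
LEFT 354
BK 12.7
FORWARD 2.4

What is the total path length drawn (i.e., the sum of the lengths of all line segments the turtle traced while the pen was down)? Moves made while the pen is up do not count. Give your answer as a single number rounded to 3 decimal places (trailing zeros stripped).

Executing turtle program step by step:
Start: pos=(0,-4), heading=0, pen down
BK 9.7: (0,-4) -> (-9.7,-4) [heading=0, draw]
PD: pen down
FD 8: (-9.7,-4) -> (-1.7,-4) [heading=0, draw]
LT 354: heading 0 -> 354
BK 12.7: (-1.7,-4) -> (-14.33,-2.672) [heading=354, draw]
FD 2.4: (-14.33,-2.672) -> (-11.944,-2.923) [heading=354, draw]
Final: pos=(-11.944,-2.923), heading=354, 4 segment(s) drawn

Segment lengths:
  seg 1: (0,-4) -> (-9.7,-4), length = 9.7
  seg 2: (-9.7,-4) -> (-1.7,-4), length = 8
  seg 3: (-1.7,-4) -> (-14.33,-2.672), length = 12.7
  seg 4: (-14.33,-2.672) -> (-11.944,-2.923), length = 2.4
Total = 32.8

Answer: 32.8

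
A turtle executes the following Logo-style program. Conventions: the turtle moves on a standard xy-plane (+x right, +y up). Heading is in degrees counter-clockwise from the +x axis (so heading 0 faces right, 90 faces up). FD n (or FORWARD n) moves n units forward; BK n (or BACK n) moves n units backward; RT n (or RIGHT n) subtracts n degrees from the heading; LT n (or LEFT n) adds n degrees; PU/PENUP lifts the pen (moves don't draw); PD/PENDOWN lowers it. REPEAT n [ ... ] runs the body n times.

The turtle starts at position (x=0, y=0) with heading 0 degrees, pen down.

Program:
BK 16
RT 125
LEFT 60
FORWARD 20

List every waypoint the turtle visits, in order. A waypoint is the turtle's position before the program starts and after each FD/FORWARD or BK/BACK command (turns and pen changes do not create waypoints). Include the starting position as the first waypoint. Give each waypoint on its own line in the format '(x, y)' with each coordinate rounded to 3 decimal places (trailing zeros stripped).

Answer: (0, 0)
(-16, 0)
(-7.548, -18.126)

Derivation:
Executing turtle program step by step:
Start: pos=(0,0), heading=0, pen down
BK 16: (0,0) -> (-16,0) [heading=0, draw]
RT 125: heading 0 -> 235
LT 60: heading 235 -> 295
FD 20: (-16,0) -> (-7.548,-18.126) [heading=295, draw]
Final: pos=(-7.548,-18.126), heading=295, 2 segment(s) drawn
Waypoints (3 total):
(0, 0)
(-16, 0)
(-7.548, -18.126)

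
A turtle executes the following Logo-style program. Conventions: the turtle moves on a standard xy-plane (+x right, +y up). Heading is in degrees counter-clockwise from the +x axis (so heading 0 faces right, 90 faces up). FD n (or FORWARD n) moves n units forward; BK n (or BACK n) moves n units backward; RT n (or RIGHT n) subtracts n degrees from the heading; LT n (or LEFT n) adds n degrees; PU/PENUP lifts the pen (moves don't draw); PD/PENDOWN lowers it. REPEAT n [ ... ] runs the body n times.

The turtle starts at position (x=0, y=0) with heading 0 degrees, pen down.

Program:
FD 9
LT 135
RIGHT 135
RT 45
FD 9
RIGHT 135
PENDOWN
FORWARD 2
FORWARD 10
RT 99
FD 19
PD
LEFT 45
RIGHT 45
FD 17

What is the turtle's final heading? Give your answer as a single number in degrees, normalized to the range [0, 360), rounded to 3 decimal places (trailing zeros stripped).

Answer: 81

Derivation:
Executing turtle program step by step:
Start: pos=(0,0), heading=0, pen down
FD 9: (0,0) -> (9,0) [heading=0, draw]
LT 135: heading 0 -> 135
RT 135: heading 135 -> 0
RT 45: heading 0 -> 315
FD 9: (9,0) -> (15.364,-6.364) [heading=315, draw]
RT 135: heading 315 -> 180
PD: pen down
FD 2: (15.364,-6.364) -> (13.364,-6.364) [heading=180, draw]
FD 10: (13.364,-6.364) -> (3.364,-6.364) [heading=180, draw]
RT 99: heading 180 -> 81
FD 19: (3.364,-6.364) -> (6.336,12.402) [heading=81, draw]
PD: pen down
LT 45: heading 81 -> 126
RT 45: heading 126 -> 81
FD 17: (6.336,12.402) -> (8.996,29.193) [heading=81, draw]
Final: pos=(8.996,29.193), heading=81, 6 segment(s) drawn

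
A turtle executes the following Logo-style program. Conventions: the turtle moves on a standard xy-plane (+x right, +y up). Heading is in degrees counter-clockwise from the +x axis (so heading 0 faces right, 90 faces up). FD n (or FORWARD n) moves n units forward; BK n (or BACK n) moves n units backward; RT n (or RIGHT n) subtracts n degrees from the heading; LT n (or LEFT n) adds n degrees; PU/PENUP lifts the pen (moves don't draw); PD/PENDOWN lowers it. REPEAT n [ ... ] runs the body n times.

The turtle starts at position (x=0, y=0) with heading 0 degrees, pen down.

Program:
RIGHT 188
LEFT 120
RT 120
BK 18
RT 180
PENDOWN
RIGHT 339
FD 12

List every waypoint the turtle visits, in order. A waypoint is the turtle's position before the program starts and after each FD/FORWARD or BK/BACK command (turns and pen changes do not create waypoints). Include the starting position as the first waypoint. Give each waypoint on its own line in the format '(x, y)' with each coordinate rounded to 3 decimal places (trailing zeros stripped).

Executing turtle program step by step:
Start: pos=(0,0), heading=0, pen down
RT 188: heading 0 -> 172
LT 120: heading 172 -> 292
RT 120: heading 292 -> 172
BK 18: (0,0) -> (17.825,-2.505) [heading=172, draw]
RT 180: heading 172 -> 352
PD: pen down
RT 339: heading 352 -> 13
FD 12: (17.825,-2.505) -> (29.517,0.194) [heading=13, draw]
Final: pos=(29.517,0.194), heading=13, 2 segment(s) drawn
Waypoints (3 total):
(0, 0)
(17.825, -2.505)
(29.517, 0.194)

Answer: (0, 0)
(17.825, -2.505)
(29.517, 0.194)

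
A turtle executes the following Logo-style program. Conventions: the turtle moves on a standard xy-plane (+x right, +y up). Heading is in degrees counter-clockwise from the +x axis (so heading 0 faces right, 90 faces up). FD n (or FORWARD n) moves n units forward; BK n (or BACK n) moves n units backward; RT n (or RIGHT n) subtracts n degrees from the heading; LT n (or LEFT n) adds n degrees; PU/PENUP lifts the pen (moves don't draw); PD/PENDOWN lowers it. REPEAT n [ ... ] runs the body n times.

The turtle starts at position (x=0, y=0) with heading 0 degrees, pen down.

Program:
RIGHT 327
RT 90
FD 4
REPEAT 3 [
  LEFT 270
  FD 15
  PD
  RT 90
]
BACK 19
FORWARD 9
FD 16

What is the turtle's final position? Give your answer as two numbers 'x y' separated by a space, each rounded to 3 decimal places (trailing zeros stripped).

Answer: -13.669 -6.492

Derivation:
Executing turtle program step by step:
Start: pos=(0,0), heading=0, pen down
RT 327: heading 0 -> 33
RT 90: heading 33 -> 303
FD 4: (0,0) -> (2.179,-3.355) [heading=303, draw]
REPEAT 3 [
  -- iteration 1/3 --
  LT 270: heading 303 -> 213
  FD 15: (2.179,-3.355) -> (-10.402,-11.524) [heading=213, draw]
  PD: pen down
  RT 90: heading 213 -> 123
  -- iteration 2/3 --
  LT 270: heading 123 -> 33
  FD 15: (-10.402,-11.524) -> (2.179,-3.355) [heading=33, draw]
  PD: pen down
  RT 90: heading 33 -> 303
  -- iteration 3/3 --
  LT 270: heading 303 -> 213
  FD 15: (2.179,-3.355) -> (-10.402,-11.524) [heading=213, draw]
  PD: pen down
  RT 90: heading 213 -> 123
]
BK 19: (-10.402,-11.524) -> (-0.053,-27.459) [heading=123, draw]
FD 9: (-0.053,-27.459) -> (-4.955,-19.911) [heading=123, draw]
FD 16: (-4.955,-19.911) -> (-13.669,-6.492) [heading=123, draw]
Final: pos=(-13.669,-6.492), heading=123, 7 segment(s) drawn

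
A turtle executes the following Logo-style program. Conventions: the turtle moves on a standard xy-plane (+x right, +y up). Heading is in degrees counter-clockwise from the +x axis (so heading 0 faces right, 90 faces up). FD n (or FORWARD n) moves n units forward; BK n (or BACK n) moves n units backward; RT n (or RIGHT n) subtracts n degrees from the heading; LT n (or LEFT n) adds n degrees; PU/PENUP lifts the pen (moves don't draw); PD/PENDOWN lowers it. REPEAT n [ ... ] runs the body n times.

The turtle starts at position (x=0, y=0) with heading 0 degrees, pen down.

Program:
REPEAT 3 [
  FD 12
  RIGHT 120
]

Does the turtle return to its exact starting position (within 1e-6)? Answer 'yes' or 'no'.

Executing turtle program step by step:
Start: pos=(0,0), heading=0, pen down
REPEAT 3 [
  -- iteration 1/3 --
  FD 12: (0,0) -> (12,0) [heading=0, draw]
  RT 120: heading 0 -> 240
  -- iteration 2/3 --
  FD 12: (12,0) -> (6,-10.392) [heading=240, draw]
  RT 120: heading 240 -> 120
  -- iteration 3/3 --
  FD 12: (6,-10.392) -> (0,0) [heading=120, draw]
  RT 120: heading 120 -> 0
]
Final: pos=(0,0), heading=0, 3 segment(s) drawn

Start position: (0, 0)
Final position: (0, 0)
Distance = 0; < 1e-6 -> CLOSED

Answer: yes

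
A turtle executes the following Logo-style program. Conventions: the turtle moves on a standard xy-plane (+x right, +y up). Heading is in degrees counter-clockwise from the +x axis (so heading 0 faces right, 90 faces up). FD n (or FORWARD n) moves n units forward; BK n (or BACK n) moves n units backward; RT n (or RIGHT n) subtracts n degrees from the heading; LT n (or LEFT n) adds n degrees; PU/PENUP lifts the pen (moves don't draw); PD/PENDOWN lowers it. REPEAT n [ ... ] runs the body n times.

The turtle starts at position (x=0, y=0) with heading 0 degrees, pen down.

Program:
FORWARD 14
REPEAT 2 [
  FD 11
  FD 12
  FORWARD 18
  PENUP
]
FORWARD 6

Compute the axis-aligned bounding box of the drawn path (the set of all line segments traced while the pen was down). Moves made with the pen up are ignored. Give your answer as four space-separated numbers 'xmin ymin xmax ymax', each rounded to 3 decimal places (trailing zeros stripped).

Answer: 0 0 55 0

Derivation:
Executing turtle program step by step:
Start: pos=(0,0), heading=0, pen down
FD 14: (0,0) -> (14,0) [heading=0, draw]
REPEAT 2 [
  -- iteration 1/2 --
  FD 11: (14,0) -> (25,0) [heading=0, draw]
  FD 12: (25,0) -> (37,0) [heading=0, draw]
  FD 18: (37,0) -> (55,0) [heading=0, draw]
  PU: pen up
  -- iteration 2/2 --
  FD 11: (55,0) -> (66,0) [heading=0, move]
  FD 12: (66,0) -> (78,0) [heading=0, move]
  FD 18: (78,0) -> (96,0) [heading=0, move]
  PU: pen up
]
FD 6: (96,0) -> (102,0) [heading=0, move]
Final: pos=(102,0), heading=0, 4 segment(s) drawn

Segment endpoints: x in {0, 14, 25, 37, 55}, y in {0}
xmin=0, ymin=0, xmax=55, ymax=0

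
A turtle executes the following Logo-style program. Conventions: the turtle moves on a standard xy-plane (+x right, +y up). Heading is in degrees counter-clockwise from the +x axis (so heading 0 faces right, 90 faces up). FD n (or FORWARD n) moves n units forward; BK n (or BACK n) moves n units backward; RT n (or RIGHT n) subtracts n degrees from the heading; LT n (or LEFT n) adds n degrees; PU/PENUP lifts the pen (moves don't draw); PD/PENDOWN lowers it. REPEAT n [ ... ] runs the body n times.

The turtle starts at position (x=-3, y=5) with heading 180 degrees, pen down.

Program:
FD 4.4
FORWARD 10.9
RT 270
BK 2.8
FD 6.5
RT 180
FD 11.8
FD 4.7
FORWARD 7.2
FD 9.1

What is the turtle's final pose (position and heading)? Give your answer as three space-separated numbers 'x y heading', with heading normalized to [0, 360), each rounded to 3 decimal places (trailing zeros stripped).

Answer: -18.3 34.1 90

Derivation:
Executing turtle program step by step:
Start: pos=(-3,5), heading=180, pen down
FD 4.4: (-3,5) -> (-7.4,5) [heading=180, draw]
FD 10.9: (-7.4,5) -> (-18.3,5) [heading=180, draw]
RT 270: heading 180 -> 270
BK 2.8: (-18.3,5) -> (-18.3,7.8) [heading=270, draw]
FD 6.5: (-18.3,7.8) -> (-18.3,1.3) [heading=270, draw]
RT 180: heading 270 -> 90
FD 11.8: (-18.3,1.3) -> (-18.3,13.1) [heading=90, draw]
FD 4.7: (-18.3,13.1) -> (-18.3,17.8) [heading=90, draw]
FD 7.2: (-18.3,17.8) -> (-18.3,25) [heading=90, draw]
FD 9.1: (-18.3,25) -> (-18.3,34.1) [heading=90, draw]
Final: pos=(-18.3,34.1), heading=90, 8 segment(s) drawn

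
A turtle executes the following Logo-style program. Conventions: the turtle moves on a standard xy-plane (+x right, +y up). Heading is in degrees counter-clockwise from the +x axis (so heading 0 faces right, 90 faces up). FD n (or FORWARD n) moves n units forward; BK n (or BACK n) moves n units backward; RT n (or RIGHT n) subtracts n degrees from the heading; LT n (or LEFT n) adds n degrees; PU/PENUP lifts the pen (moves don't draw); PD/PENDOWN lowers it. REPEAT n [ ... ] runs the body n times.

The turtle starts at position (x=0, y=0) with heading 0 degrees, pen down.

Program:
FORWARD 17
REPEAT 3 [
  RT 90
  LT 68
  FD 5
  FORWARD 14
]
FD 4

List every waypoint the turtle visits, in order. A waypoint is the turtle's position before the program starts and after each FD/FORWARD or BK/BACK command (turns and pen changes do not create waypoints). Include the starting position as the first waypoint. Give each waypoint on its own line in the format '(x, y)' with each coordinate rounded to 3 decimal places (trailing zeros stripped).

Answer: (0, 0)
(17, 0)
(21.636, -1.873)
(34.616, -7.118)
(38.213, -10.591)
(48.284, -20.316)
(50.318, -24.884)
(56.012, -37.673)
(57.639, -41.328)

Derivation:
Executing turtle program step by step:
Start: pos=(0,0), heading=0, pen down
FD 17: (0,0) -> (17,0) [heading=0, draw]
REPEAT 3 [
  -- iteration 1/3 --
  RT 90: heading 0 -> 270
  LT 68: heading 270 -> 338
  FD 5: (17,0) -> (21.636,-1.873) [heading=338, draw]
  FD 14: (21.636,-1.873) -> (34.616,-7.118) [heading=338, draw]
  -- iteration 2/3 --
  RT 90: heading 338 -> 248
  LT 68: heading 248 -> 316
  FD 5: (34.616,-7.118) -> (38.213,-10.591) [heading=316, draw]
  FD 14: (38.213,-10.591) -> (48.284,-20.316) [heading=316, draw]
  -- iteration 3/3 --
  RT 90: heading 316 -> 226
  LT 68: heading 226 -> 294
  FD 5: (48.284,-20.316) -> (50.318,-24.884) [heading=294, draw]
  FD 14: (50.318,-24.884) -> (56.012,-37.673) [heading=294, draw]
]
FD 4: (56.012,-37.673) -> (57.639,-41.328) [heading=294, draw]
Final: pos=(57.639,-41.328), heading=294, 8 segment(s) drawn
Waypoints (9 total):
(0, 0)
(17, 0)
(21.636, -1.873)
(34.616, -7.118)
(38.213, -10.591)
(48.284, -20.316)
(50.318, -24.884)
(56.012, -37.673)
(57.639, -41.328)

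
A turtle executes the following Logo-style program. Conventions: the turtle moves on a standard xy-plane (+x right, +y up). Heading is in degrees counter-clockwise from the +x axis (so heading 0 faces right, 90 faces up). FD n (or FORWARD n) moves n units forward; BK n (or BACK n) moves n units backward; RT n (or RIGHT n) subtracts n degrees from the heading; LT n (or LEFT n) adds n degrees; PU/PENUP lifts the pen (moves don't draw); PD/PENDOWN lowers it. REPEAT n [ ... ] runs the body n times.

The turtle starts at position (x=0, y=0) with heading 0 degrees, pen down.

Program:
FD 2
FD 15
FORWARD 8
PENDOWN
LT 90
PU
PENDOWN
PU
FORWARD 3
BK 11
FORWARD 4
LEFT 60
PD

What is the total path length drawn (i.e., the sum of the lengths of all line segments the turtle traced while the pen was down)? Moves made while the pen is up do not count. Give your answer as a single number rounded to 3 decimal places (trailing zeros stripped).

Answer: 25

Derivation:
Executing turtle program step by step:
Start: pos=(0,0), heading=0, pen down
FD 2: (0,0) -> (2,0) [heading=0, draw]
FD 15: (2,0) -> (17,0) [heading=0, draw]
FD 8: (17,0) -> (25,0) [heading=0, draw]
PD: pen down
LT 90: heading 0 -> 90
PU: pen up
PD: pen down
PU: pen up
FD 3: (25,0) -> (25,3) [heading=90, move]
BK 11: (25,3) -> (25,-8) [heading=90, move]
FD 4: (25,-8) -> (25,-4) [heading=90, move]
LT 60: heading 90 -> 150
PD: pen down
Final: pos=(25,-4), heading=150, 3 segment(s) drawn

Segment lengths:
  seg 1: (0,0) -> (2,0), length = 2
  seg 2: (2,0) -> (17,0), length = 15
  seg 3: (17,0) -> (25,0), length = 8
Total = 25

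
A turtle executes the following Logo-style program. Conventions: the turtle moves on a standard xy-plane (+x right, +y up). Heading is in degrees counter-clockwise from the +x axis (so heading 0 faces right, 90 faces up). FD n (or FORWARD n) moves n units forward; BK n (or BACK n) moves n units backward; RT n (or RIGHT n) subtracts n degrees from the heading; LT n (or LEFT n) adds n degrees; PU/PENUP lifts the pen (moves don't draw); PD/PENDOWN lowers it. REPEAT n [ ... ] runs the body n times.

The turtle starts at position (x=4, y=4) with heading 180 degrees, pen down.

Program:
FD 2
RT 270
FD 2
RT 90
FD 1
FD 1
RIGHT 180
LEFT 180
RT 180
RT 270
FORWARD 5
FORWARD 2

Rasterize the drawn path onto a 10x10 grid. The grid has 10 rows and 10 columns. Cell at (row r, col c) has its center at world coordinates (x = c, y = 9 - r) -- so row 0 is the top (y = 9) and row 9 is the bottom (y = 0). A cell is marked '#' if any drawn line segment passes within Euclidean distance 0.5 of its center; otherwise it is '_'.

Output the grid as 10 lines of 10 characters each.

Segment 0: (4,4) -> (2,4)
Segment 1: (2,4) -> (2,2)
Segment 2: (2,2) -> (1,2)
Segment 3: (1,2) -> (0,2)
Segment 4: (0,2) -> (-0,7)
Segment 5: (-0,7) -> (-0,9)

Answer: #_________
#_________
#_________
#_________
#_________
#_###_____
#_#_______
###_______
__________
__________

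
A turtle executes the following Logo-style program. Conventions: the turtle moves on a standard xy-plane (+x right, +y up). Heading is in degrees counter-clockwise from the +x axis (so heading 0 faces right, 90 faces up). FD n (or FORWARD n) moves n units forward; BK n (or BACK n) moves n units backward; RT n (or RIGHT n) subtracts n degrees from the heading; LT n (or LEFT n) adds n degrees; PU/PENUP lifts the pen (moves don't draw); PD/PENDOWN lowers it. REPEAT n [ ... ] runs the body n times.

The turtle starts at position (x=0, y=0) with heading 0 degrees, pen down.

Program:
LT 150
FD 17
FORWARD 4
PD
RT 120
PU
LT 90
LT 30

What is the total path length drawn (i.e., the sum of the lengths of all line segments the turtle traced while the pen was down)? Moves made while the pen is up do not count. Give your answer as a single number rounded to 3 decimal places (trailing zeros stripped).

Executing turtle program step by step:
Start: pos=(0,0), heading=0, pen down
LT 150: heading 0 -> 150
FD 17: (0,0) -> (-14.722,8.5) [heading=150, draw]
FD 4: (-14.722,8.5) -> (-18.187,10.5) [heading=150, draw]
PD: pen down
RT 120: heading 150 -> 30
PU: pen up
LT 90: heading 30 -> 120
LT 30: heading 120 -> 150
Final: pos=(-18.187,10.5), heading=150, 2 segment(s) drawn

Segment lengths:
  seg 1: (0,0) -> (-14.722,8.5), length = 17
  seg 2: (-14.722,8.5) -> (-18.187,10.5), length = 4
Total = 21

Answer: 21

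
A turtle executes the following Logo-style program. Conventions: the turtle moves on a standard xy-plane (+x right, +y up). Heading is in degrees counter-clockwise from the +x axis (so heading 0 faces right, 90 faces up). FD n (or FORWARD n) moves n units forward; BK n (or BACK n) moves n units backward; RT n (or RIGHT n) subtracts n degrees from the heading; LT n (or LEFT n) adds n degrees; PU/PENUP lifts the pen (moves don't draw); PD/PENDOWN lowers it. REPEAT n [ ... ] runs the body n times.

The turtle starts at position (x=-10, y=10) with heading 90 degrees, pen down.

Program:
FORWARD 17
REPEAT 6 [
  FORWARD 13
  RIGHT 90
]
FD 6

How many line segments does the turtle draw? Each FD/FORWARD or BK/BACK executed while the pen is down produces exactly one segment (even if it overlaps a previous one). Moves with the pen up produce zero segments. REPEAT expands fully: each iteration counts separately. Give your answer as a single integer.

Answer: 8

Derivation:
Executing turtle program step by step:
Start: pos=(-10,10), heading=90, pen down
FD 17: (-10,10) -> (-10,27) [heading=90, draw]
REPEAT 6 [
  -- iteration 1/6 --
  FD 13: (-10,27) -> (-10,40) [heading=90, draw]
  RT 90: heading 90 -> 0
  -- iteration 2/6 --
  FD 13: (-10,40) -> (3,40) [heading=0, draw]
  RT 90: heading 0 -> 270
  -- iteration 3/6 --
  FD 13: (3,40) -> (3,27) [heading=270, draw]
  RT 90: heading 270 -> 180
  -- iteration 4/6 --
  FD 13: (3,27) -> (-10,27) [heading=180, draw]
  RT 90: heading 180 -> 90
  -- iteration 5/6 --
  FD 13: (-10,27) -> (-10,40) [heading=90, draw]
  RT 90: heading 90 -> 0
  -- iteration 6/6 --
  FD 13: (-10,40) -> (3,40) [heading=0, draw]
  RT 90: heading 0 -> 270
]
FD 6: (3,40) -> (3,34) [heading=270, draw]
Final: pos=(3,34), heading=270, 8 segment(s) drawn
Segments drawn: 8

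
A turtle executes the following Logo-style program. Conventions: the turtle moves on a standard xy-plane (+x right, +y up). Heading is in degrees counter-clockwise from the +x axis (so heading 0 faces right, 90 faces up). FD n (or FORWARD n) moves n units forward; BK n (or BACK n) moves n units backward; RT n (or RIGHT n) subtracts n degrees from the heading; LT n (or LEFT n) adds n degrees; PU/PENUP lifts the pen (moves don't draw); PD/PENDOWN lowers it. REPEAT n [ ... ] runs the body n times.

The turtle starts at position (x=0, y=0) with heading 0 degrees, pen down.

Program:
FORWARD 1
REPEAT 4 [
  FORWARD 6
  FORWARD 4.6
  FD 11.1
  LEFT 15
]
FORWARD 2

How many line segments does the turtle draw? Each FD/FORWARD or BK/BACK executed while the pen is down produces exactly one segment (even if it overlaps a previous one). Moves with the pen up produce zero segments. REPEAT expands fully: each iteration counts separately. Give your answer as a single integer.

Executing turtle program step by step:
Start: pos=(0,0), heading=0, pen down
FD 1: (0,0) -> (1,0) [heading=0, draw]
REPEAT 4 [
  -- iteration 1/4 --
  FD 6: (1,0) -> (7,0) [heading=0, draw]
  FD 4.6: (7,0) -> (11.6,0) [heading=0, draw]
  FD 11.1: (11.6,0) -> (22.7,0) [heading=0, draw]
  LT 15: heading 0 -> 15
  -- iteration 2/4 --
  FD 6: (22.7,0) -> (28.496,1.553) [heading=15, draw]
  FD 4.6: (28.496,1.553) -> (32.939,2.743) [heading=15, draw]
  FD 11.1: (32.939,2.743) -> (43.661,5.616) [heading=15, draw]
  LT 15: heading 15 -> 30
  -- iteration 3/4 --
  FD 6: (43.661,5.616) -> (48.857,8.616) [heading=30, draw]
  FD 4.6: (48.857,8.616) -> (52.84,10.916) [heading=30, draw]
  FD 11.1: (52.84,10.916) -> (62.453,16.466) [heading=30, draw]
  LT 15: heading 30 -> 45
  -- iteration 4/4 --
  FD 6: (62.453,16.466) -> (66.696,20.709) [heading=45, draw]
  FD 4.6: (66.696,20.709) -> (69.949,23.962) [heading=45, draw]
  FD 11.1: (69.949,23.962) -> (77.798,31.811) [heading=45, draw]
  LT 15: heading 45 -> 60
]
FD 2: (77.798,31.811) -> (78.798,33.543) [heading=60, draw]
Final: pos=(78.798,33.543), heading=60, 14 segment(s) drawn
Segments drawn: 14

Answer: 14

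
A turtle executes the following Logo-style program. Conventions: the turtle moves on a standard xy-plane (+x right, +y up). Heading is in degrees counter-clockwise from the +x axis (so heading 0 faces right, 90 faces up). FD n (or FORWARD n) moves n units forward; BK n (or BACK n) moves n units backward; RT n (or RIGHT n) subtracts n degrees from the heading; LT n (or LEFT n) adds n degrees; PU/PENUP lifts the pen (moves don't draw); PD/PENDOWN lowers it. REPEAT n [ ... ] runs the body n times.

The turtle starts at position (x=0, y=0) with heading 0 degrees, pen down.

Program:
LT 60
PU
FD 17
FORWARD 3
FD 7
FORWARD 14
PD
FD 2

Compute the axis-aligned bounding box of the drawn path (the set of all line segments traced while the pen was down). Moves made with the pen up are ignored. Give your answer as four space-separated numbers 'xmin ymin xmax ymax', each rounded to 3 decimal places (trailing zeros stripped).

Executing turtle program step by step:
Start: pos=(0,0), heading=0, pen down
LT 60: heading 0 -> 60
PU: pen up
FD 17: (0,0) -> (8.5,14.722) [heading=60, move]
FD 3: (8.5,14.722) -> (10,17.321) [heading=60, move]
FD 7: (10,17.321) -> (13.5,23.383) [heading=60, move]
FD 14: (13.5,23.383) -> (20.5,35.507) [heading=60, move]
PD: pen down
FD 2: (20.5,35.507) -> (21.5,37.239) [heading=60, draw]
Final: pos=(21.5,37.239), heading=60, 1 segment(s) drawn

Segment endpoints: x in {20.5, 21.5}, y in {35.507, 37.239}
xmin=20.5, ymin=35.507, xmax=21.5, ymax=37.239

Answer: 20.5 35.507 21.5 37.239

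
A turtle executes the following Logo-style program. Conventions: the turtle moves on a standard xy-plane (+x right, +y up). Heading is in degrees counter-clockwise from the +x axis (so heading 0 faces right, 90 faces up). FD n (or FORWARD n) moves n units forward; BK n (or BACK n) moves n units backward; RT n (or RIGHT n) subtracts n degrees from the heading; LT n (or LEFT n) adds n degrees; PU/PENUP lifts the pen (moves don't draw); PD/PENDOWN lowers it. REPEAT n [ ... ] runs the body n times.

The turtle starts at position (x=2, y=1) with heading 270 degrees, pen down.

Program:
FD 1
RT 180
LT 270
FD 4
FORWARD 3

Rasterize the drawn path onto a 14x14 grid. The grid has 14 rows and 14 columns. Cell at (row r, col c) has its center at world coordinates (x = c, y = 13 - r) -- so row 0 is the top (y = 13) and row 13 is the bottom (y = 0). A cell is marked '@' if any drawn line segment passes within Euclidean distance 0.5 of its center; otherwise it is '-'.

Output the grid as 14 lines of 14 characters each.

Segment 0: (2,1) -> (2,0)
Segment 1: (2,0) -> (6,-0)
Segment 2: (6,-0) -> (9,-0)

Answer: --------------
--------------
--------------
--------------
--------------
--------------
--------------
--------------
--------------
--------------
--------------
--------------
--@-----------
--@@@@@@@@----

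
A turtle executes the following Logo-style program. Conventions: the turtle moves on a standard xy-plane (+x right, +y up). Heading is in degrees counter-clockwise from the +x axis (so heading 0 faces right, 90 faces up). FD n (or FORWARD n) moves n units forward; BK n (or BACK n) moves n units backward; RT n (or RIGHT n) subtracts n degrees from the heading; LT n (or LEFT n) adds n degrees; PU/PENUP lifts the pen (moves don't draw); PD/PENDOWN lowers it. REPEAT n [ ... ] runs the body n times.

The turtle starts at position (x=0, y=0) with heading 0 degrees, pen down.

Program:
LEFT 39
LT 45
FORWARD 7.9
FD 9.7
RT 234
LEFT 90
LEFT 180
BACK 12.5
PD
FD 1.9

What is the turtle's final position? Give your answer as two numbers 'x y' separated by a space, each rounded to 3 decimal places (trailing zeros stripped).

Answer: 7.14 8.324

Derivation:
Executing turtle program step by step:
Start: pos=(0,0), heading=0, pen down
LT 39: heading 0 -> 39
LT 45: heading 39 -> 84
FD 7.9: (0,0) -> (0.826,7.857) [heading=84, draw]
FD 9.7: (0.826,7.857) -> (1.84,17.504) [heading=84, draw]
RT 234: heading 84 -> 210
LT 90: heading 210 -> 300
LT 180: heading 300 -> 120
BK 12.5: (1.84,17.504) -> (8.09,6.678) [heading=120, draw]
PD: pen down
FD 1.9: (8.09,6.678) -> (7.14,8.324) [heading=120, draw]
Final: pos=(7.14,8.324), heading=120, 4 segment(s) drawn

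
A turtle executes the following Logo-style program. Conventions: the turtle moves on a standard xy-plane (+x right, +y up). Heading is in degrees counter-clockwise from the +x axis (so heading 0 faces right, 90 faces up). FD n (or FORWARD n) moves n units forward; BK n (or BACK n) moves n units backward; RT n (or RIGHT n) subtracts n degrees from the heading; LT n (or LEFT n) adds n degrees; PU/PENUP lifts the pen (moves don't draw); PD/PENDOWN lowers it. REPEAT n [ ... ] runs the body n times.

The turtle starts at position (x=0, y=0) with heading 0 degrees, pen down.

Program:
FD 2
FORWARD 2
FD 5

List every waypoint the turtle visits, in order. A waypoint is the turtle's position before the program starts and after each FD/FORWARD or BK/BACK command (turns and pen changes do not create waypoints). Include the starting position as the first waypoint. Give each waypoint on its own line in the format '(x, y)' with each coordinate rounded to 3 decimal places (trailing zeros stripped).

Executing turtle program step by step:
Start: pos=(0,0), heading=0, pen down
FD 2: (0,0) -> (2,0) [heading=0, draw]
FD 2: (2,0) -> (4,0) [heading=0, draw]
FD 5: (4,0) -> (9,0) [heading=0, draw]
Final: pos=(9,0), heading=0, 3 segment(s) drawn
Waypoints (4 total):
(0, 0)
(2, 0)
(4, 0)
(9, 0)

Answer: (0, 0)
(2, 0)
(4, 0)
(9, 0)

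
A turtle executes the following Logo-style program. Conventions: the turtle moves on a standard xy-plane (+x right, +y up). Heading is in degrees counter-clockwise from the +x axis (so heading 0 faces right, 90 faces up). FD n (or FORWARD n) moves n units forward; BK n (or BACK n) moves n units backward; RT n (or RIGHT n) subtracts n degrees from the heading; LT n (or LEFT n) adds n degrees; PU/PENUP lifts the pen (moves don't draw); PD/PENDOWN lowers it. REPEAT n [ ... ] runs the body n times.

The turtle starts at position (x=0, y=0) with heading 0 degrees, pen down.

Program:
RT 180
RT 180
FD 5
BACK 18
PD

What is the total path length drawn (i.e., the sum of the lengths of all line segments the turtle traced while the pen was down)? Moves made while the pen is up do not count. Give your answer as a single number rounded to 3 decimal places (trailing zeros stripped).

Answer: 23

Derivation:
Executing turtle program step by step:
Start: pos=(0,0), heading=0, pen down
RT 180: heading 0 -> 180
RT 180: heading 180 -> 0
FD 5: (0,0) -> (5,0) [heading=0, draw]
BK 18: (5,0) -> (-13,0) [heading=0, draw]
PD: pen down
Final: pos=(-13,0), heading=0, 2 segment(s) drawn

Segment lengths:
  seg 1: (0,0) -> (5,0), length = 5
  seg 2: (5,0) -> (-13,0), length = 18
Total = 23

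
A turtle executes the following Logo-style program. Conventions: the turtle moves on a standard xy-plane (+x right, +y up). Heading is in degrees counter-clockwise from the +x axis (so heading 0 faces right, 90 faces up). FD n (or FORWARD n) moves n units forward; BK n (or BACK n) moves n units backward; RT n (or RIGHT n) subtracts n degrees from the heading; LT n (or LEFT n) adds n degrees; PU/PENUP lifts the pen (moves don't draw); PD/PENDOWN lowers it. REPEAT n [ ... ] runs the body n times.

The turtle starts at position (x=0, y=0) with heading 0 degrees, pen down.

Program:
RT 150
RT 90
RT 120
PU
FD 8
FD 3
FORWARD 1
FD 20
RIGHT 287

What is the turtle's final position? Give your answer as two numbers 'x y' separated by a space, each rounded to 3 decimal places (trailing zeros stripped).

Answer: 32 0

Derivation:
Executing turtle program step by step:
Start: pos=(0,0), heading=0, pen down
RT 150: heading 0 -> 210
RT 90: heading 210 -> 120
RT 120: heading 120 -> 0
PU: pen up
FD 8: (0,0) -> (8,0) [heading=0, move]
FD 3: (8,0) -> (11,0) [heading=0, move]
FD 1: (11,0) -> (12,0) [heading=0, move]
FD 20: (12,0) -> (32,0) [heading=0, move]
RT 287: heading 0 -> 73
Final: pos=(32,0), heading=73, 0 segment(s) drawn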